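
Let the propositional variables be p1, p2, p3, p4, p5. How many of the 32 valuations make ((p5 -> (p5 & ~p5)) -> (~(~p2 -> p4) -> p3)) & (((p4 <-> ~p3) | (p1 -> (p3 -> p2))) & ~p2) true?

12

Initial set: {T (((p5 -> (p5 & ~p5)) -> (~(~p2 -> p4) -> p3)) & (((p4 <-> ~p3) | (p1 -> (p3 -> p2))) & ~p2))}.
T (((p5 -> (p5 & ~p5)) -> (~(~p2 -> p4) -> p3)) & (((p4 <-> ~p3) | (p1 -> (p3 -> p2))) & ~p2)): α-rule — add T ((p5 -> (p5 & ~p5)) -> (~(~p2 -> p4) -> p3)), T (((p4 <-> ~p3) | (p1 -> (p3 -> p2))) & ~p2).
T (((p4 <-> ~p3) | (p1 -> (p3 -> p2))) & ~p2): α-rule — add T ((p4 <-> ~p3) | (p1 -> (p3 -> p2))), T ~p2.
T ((p5 -> (p5 & ~p5)) -> (~(~p2 -> p4) -> p3)): β-rule — branch into F (p5 -> (p5 & ~p5))  //  T (~(~p2 -> p4) -> p3).
  branch 1 (add F (p5 -> (p5 & ~p5))):
    F (p5 -> (p5 & ~p5)): α-rule — add T p5, F (p5 & ~p5).
    T ((p4 <-> ~p3) | (p1 -> (p3 -> p2))): β-rule — branch into T (p4 <-> ~p3)  //  T (p1 -> (p3 -> p2)).
      branch 1.1 (add T (p4 <-> ~p3)):
        F (p5 & ~p5): β-rule — branch into F p5  //  F ~p5.
          branch 1.1.1 (add F p5):
            × closes — contains both p5 and ~p5.
          branch 1.1.2 (add F ~p5):
            T (p4 <-> ~p3): β-rule — branch into T p4, T ~p3  //  F p4, F ~p3.
              branch 1.1.2.1 (add T p4, T ~p3):
                ○ open, literals {p2=F, p3=F, p4=T, p5=T}.
              branch 1.1.2.2 (add F p4, F ~p3):
                ○ open, literals {p2=F, p3=T, p4=F, p5=T}.
      branch 1.2 (add T (p1 -> (p3 -> p2))):
        F (p5 & ~p5): β-rule — branch into F p5  //  F ~p5.
          branch 1.2.1 (add F p5):
            × closes — contains both p5 and ~p5.
          branch 1.2.2 (add F ~p5):
            T (p1 -> (p3 -> p2)): β-rule — branch into F p1  //  T (p3 -> p2).
              branch 1.2.2.1 (add F p1):
                ○ open, literals {p1=F, p2=F, p5=T}.
              branch 1.2.2.2 (add T (p3 -> p2)):
                T (p3 -> p2): β-rule — branch into F p3  //  T p2.
                  branch 1.2.2.2.1 (add F p3):
                    ○ open, literals {p2=F, p3=F, p5=T}.
                  branch 1.2.2.2.2 (add T p2):
                    × closes — contains both p2 and ~p2.
  branch 2 (add T (~(~p2 -> p4) -> p3)):
    T ((p4 <-> ~p3) | (p1 -> (p3 -> p2))): β-rule — branch into T (p4 <-> ~p3)  //  T (p1 -> (p3 -> p2)).
      branch 2.1 (add T (p4 <-> ~p3)):
        T (~(~p2 -> p4) -> p3): β-rule — branch into F ~(~p2 -> p4)  //  T p3.
          branch 2.1.1 (add F ~(~p2 -> p4)):
            T (p4 <-> ~p3): β-rule — branch into T p4, T ~p3  //  F p4, F ~p3.
              branch 2.1.1.1 (add T p4, T ~p3):
                F ~(~p2 -> p4): β-rule — branch into F ~p2  //  T p4.
                  branch 2.1.1.1.1 (add F ~p2):
                    × closes — contains both p2 and ~p2.
                  branch 2.1.1.1.2 (add T p4):
                    ○ open, literals {p2=F, p3=F, p4=T}.
              branch 2.1.1.2 (add F p4, F ~p3):
                F ~(~p2 -> p4): β-rule — branch into F ~p2  //  T p4.
                  branch 2.1.1.2.1 (add F ~p2):
                    × closes — contains both p2 and ~p2.
                  branch 2.1.1.2.2 (add T p4):
                    × closes — contains both p4 and ~p4.
          branch 2.1.2 (add T p3):
            T (p4 <-> ~p3): β-rule — branch into T p4, T ~p3  //  F p4, F ~p3.
              branch 2.1.2.1 (add T p4, T ~p3):
                × closes — contains both p3 and ~p3.
              branch 2.1.2.2 (add F p4, F ~p3):
                ○ open, literals {p2=F, p3=T, p4=F}.
      branch 2.2 (add T (p1 -> (p3 -> p2))):
        T (~(~p2 -> p4) -> p3): β-rule — branch into F ~(~p2 -> p4)  //  T p3.
          branch 2.2.1 (add F ~(~p2 -> p4)):
            T (p1 -> (p3 -> p2)): β-rule — branch into F p1  //  T (p3 -> p2).
              branch 2.2.1.1 (add F p1):
                F ~(~p2 -> p4): β-rule — branch into F ~p2  //  T p4.
                  branch 2.2.1.1.1 (add F ~p2):
                    × closes — contains both p2 and ~p2.
                  branch 2.2.1.1.2 (add T p4):
                    ○ open, literals {p1=F, p2=F, p4=T}.
              branch 2.2.1.2 (add T (p3 -> p2)):
                F ~(~p2 -> p4): β-rule — branch into F ~p2  //  T p4.
                  branch 2.2.1.2.1 (add F ~p2):
                    × closes — contains both p2 and ~p2.
                  branch 2.2.1.2.2 (add T p4):
                    T (p3 -> p2): β-rule — branch into F p3  //  T p2.
                      branch 2.2.1.2.2.1 (add F p3):
                        ○ open, literals {p2=F, p3=F, p4=T}.
                      branch 2.2.1.2.2.2 (add T p2):
                        × closes — contains both p2 and ~p2.
          branch 2.2.2 (add T p3):
            T (p1 -> (p3 -> p2)): β-rule — branch into F p1  //  T (p3 -> p2).
              branch 2.2.2.1 (add F p1):
                ○ open, literals {p1=F, p2=F, p3=T}.
              branch 2.2.2.2 (add T (p3 -> p2)):
                T (p3 -> p2): β-rule — branch into F p3  //  T p2.
                  branch 2.2.2.2.1 (add F p3):
                    × closes — contains both p3 and ~p3.
                  branch 2.2.2.2.2 (add T p2):
                    × closes — contains both p2 and ~p2.
12 branches closed, 9 open.
Each open branch fixes some atoms; the unmentioned ones are free. Counting distinct full assignments: branch {p2=F, p3=F, p4=T, p5=T} (p1) contributes 2 new; branch {p2=F, p3=T, p4=F, p5=T} (p1) contributes 2 new; branch {p1=F, p2=F, p5=T} (p3, p4) contributes 2 new; branch {p2=F, p3=F, p5=T} (p1, p4) contributes 1 new; branch {p2=F, p3=F, p4=T} (p1, p5) contributes 2 new; branch {p2=F, p3=T, p4=F} (p1, p5) contributes 2 new; branch {p1=F, p2=F, p4=T} (p3, p5) contributes 1 new; branch {p2=F, p3=F, p4=T} (p1, p5) contributes 0 new; branch {p1=F, p2=F, p3=T} (p4, p5) contributes 0 new. Total: 12.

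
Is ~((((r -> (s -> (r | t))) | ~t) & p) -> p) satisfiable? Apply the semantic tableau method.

Unsatisfiable

Initial set: {T ~((((r -> (s -> (r | t))) | ~t) & p) -> p)}.
T ~((((r -> (s -> (r | t))) | ~t) & p) -> p): α-rule — add T (((r -> (s -> (r | t))) | ~t) & p), F p.
T (((r -> (s -> (r | t))) | ~t) & p): α-rule — add T ((r -> (s -> (r | t))) | ~t), T p.
× closes — contains both p and ~p.
All 1 branch closes.
Every branch closed; the formula is unsatisfiable.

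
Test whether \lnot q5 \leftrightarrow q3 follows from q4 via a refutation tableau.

No

Initial set: {q4; \lnot (\lnot q5 \leftrightarrow q3)}.
\lnot (\lnot q5 \leftrightarrow q3): β-rule — branch into \lnot q5, \lnot q3  //  \lnot \lnot q5, q3.
  branch 1 (add \lnot q5, \lnot q3):
    ○ open, literals {q3=0, q4=1, q5=0}.
  branch 2 (add \lnot \lnot q5, q3):
    ○ open, literals {q3=1, q4=1, q5=1}.
0 branches closed, 2 open.
An open branch gives a countermodel: q3=0, q4=1, q5=0 (unmentioned atoms arbitrary); the premises hold there but the conclusion fails.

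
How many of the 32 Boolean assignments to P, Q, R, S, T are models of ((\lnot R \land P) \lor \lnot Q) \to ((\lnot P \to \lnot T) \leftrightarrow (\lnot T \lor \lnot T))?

26

Initial set: {T (((\lnot R \land P) \lor \lnot Q) \to ((\lnot P \to \lnot T) \leftrightarrow (\lnot T \lor \lnot T)))}.
T (((\lnot R \land P) \lor \lnot Q) \to ((\lnot P \to \lnot T) \leftrightarrow (\lnot T \lor \lnot T))): β-rule — branch into F ((\lnot R \land P) \lor \lnot Q)  //  T ((\lnot P \to \lnot T) \leftrightarrow (\lnot T \lor \lnot T)).
  branch 1 (add F ((\lnot R \land P) \lor \lnot Q)):
    F ((\lnot R \land P) \lor \lnot Q): α-rule — add F (\lnot R \land P), F \lnot Q.
    F (\lnot R \land P): β-rule — branch into F \lnot R  //  F P.
      branch 1.1 (add F \lnot R):
        ○ open, literals {Q=1, R=1}.
      branch 1.2 (add F P):
        ○ open, literals {P=0, Q=1}.
  branch 2 (add T ((\lnot P \to \lnot T) \leftrightarrow (\lnot T \lor \lnot T))):
    T ((\lnot P \to \lnot T) \leftrightarrow (\lnot T \lor \lnot T)): β-rule — branch into T (\lnot P \to \lnot T), T (\lnot T \lor \lnot T)  //  F (\lnot P \to \lnot T), F (\lnot T \lor \lnot T).
      branch 2.1 (add T (\lnot P \to \lnot T), T (\lnot T \lor \lnot T)):
        T (\lnot P \to \lnot T): β-rule — branch into F \lnot P  //  T \lnot T.
          branch 2.1.1 (add F \lnot P):
            T (\lnot T \lor \lnot T): β-rule — branch into T \lnot T  //  T \lnot T.
              branch 2.1.1.1 (add T \lnot T):
                ○ open, literals {P=1, T=0}.
              branch 2.1.1.2 (add T \lnot T):
                ○ open, literals {P=1, T=0}.
          branch 2.1.2 (add T \lnot T):
            T (\lnot T \lor \lnot T): β-rule — branch into T \lnot T  //  T \lnot T.
              branch 2.1.2.1 (add T \lnot T):
                ○ open, literals {T=0}.
              branch 2.1.2.2 (add T \lnot T):
                ○ open, literals {T=0}.
      branch 2.2 (add F (\lnot P \to \lnot T), F (\lnot T \lor \lnot T)):
        F (\lnot P \to \lnot T): α-rule — add T \lnot P, F \lnot T.
        F (\lnot T \lor \lnot T): α-rule — add F \lnot T, F \lnot T.
        ○ open, literals {P=0, T=1}.
0 branches closed, 7 open.
Each open branch fixes some atoms; the unmentioned ones are free. Counting distinct full assignments: branch {Q=1, R=1} (P, S, T) contributes 8 new; branch {P=0, Q=1} (R, S, T) contributes 4 new; branch {P=1, T=0} (Q, R, S) contributes 6 new; branch {P=1, T=0} (Q, R, S) contributes 0 new; branch {T=0} (P, Q, R, S) contributes 4 new; branch {T=0} (P, Q, R, S) contributes 0 new; branch {P=0, T=1} (Q, R, S) contributes 4 new. Total: 26.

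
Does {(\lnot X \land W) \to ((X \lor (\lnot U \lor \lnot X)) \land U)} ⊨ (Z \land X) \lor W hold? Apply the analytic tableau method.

Initial set: {((\lnot X \land W) \to ((X \lor (\lnot U \lor \lnot X)) \land U)); \lnot ((Z \land X) \lor W)}.
\lnot ((Z \land X) \lor W): α-rule — add \lnot (Z \land X), \lnot W.
((\lnot X \land W) \to ((X \lor (\lnot U \lor \lnot X)) \land U)): β-rule — branch into \lnot (\lnot X \land W)  //  ((X \lor (\lnot U \lor \lnot X)) \land U).
  branch 1 (add \lnot (\lnot X \land W)):
    \lnot (Z \land X): β-rule — branch into \lnot Z  //  \lnot X.
      branch 1.1 (add \lnot Z):
        \lnot (\lnot X \land W): β-rule — branch into \lnot \lnot X  //  \lnot W.
          branch 1.1.1 (add \lnot \lnot X):
            ○ open, literals {W=0, X=1, Z=0}.
          branch 1.1.2 (add \lnot W):
            ○ open, literals {W=0, Z=0}.
      branch 1.2 (add \lnot X):
        \lnot (\lnot X \land W): β-rule — branch into \lnot \lnot X  //  \lnot W.
          branch 1.2.1 (add \lnot \lnot X):
            × closes — contains both X and \lnot X.
          branch 1.2.2 (add \lnot W):
            ○ open, literals {W=0, X=0}.
  branch 2 (add ((X \lor (\lnot U \lor \lnot X)) \land U)):
    ((X \lor (\lnot U \lor \lnot X)) \land U): α-rule — add (X \lor (\lnot U \lor \lnot X)), U.
    \lnot (Z \land X): β-rule — branch into \lnot Z  //  \lnot X.
      branch 2.1 (add \lnot Z):
        (X \lor (\lnot U \lor \lnot X)): β-rule — branch into X  //  (\lnot U \lor \lnot X).
          branch 2.1.1 (add X):
            ○ open, literals {U=1, W=0, X=1, Z=0}.
          branch 2.1.2 (add (\lnot U \lor \lnot X)):
            (\lnot U \lor \lnot X): β-rule — branch into \lnot U  //  \lnot X.
              branch 2.1.2.1 (add \lnot U):
                × closes — contains both U and \lnot U.
              branch 2.1.2.2 (add \lnot X):
                ○ open, literals {U=1, W=0, X=0, Z=0}.
      branch 2.2 (add \lnot X):
        (X \lor (\lnot U \lor \lnot X)): β-rule — branch into X  //  (\lnot U \lor \lnot X).
          branch 2.2.1 (add X):
            × closes — contains both X and \lnot X.
          branch 2.2.2 (add (\lnot U \lor \lnot X)):
            (\lnot U \lor \lnot X): β-rule — branch into \lnot U  //  \lnot X.
              branch 2.2.2.1 (add \lnot U):
                × closes — contains both U and \lnot U.
              branch 2.2.2.2 (add \lnot X):
                ○ open, literals {U=1, W=0, X=0}.
4 branches closed, 6 open.
An open branch gives a countermodel: W=0, X=1, Z=0 (unmentioned atoms arbitrary); the premises hold there but the conclusion fails.

No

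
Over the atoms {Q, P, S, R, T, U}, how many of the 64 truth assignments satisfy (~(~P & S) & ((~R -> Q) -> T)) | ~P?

Initial set: {((~(~P & S) & ((~R -> Q) -> T)) | ~P)}.
((~(~P & S) & ((~R -> Q) -> T)) | ~P): β-rule — branch into (~(~P & S) & ((~R -> Q) -> T))  //  ~P.
  branch 1 (add (~(~P & S) & ((~R -> Q) -> T))):
    (~(~P & S) & ((~R -> Q) -> T)): α-rule — add ~(~P & S), ((~R -> Q) -> T).
    ~(~P & S): β-rule — branch into ~~P  //  ~S.
      branch 1.1 (add ~~P):
        ((~R -> Q) -> T): β-rule — branch into ~(~R -> Q)  //  T.
          branch 1.1.1 (add ~(~R -> Q)):
            ~(~R -> Q): α-rule — add ~R, ~Q.
            ○ open, literals {P=T, Q=F, R=F}.
          branch 1.1.2 (add T):
            ○ open, literals {P=T, T=T}.
      branch 1.2 (add ~S):
        ((~R -> Q) -> T): β-rule — branch into ~(~R -> Q)  //  T.
          branch 1.2.1 (add ~(~R -> Q)):
            ~(~R -> Q): α-rule — add ~R, ~Q.
            ○ open, literals {Q=F, R=F, S=F}.
          branch 1.2.2 (add T):
            ○ open, literals {S=F, T=T}.
  branch 2 (add ~P):
    ○ open, literals {P=F}.
0 branches closed, 5 open.
Each open branch fixes some atoms; the unmentioned ones are free. Counting distinct full assignments: branch {P=T, Q=F, R=F} (S, T, U) contributes 8 new; branch {P=T, T=T} (Q, S, R, U) contributes 12 new; branch {Q=F, R=F, S=F} (P, T, U) contributes 4 new; branch {S=F, T=T} (Q, P, R, U) contributes 6 new; branch {P=F} (Q, S, R, T, U) contributes 22 new. Total: 52.

52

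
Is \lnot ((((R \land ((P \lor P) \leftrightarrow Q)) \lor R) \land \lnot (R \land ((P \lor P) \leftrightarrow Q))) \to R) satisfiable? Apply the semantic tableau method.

Initial set: {\lnot ((((R \land ((P \lor P) \leftrightarrow Q)) \lor R) \land \lnot (R \land ((P \lor P) \leftrightarrow Q))) \to R)}.
\lnot ((((R \land ((P \lor P) \leftrightarrow Q)) \lor R) \land \lnot (R \land ((P \lor P) \leftrightarrow Q))) \to R): α-rule — add (((R \land ((P \lor P) \leftrightarrow Q)) \lor R) \land \lnot (R \land ((P \lor P) \leftrightarrow Q))), \lnot R.
(((R \land ((P \lor P) \leftrightarrow Q)) \lor R) \land \lnot (R \land ((P \lor P) \leftrightarrow Q))): α-rule — add ((R \land ((P \lor P) \leftrightarrow Q)) \lor R), \lnot (R \land ((P \lor P) \leftrightarrow Q)).
((R \land ((P \lor P) \leftrightarrow Q)) \lor R): β-rule — branch into (R \land ((P \lor P) \leftrightarrow Q))  //  R.
  branch 1 (add (R \land ((P \lor P) \leftrightarrow Q))):
    (R \land ((P \lor P) \leftrightarrow Q)): α-rule — add R, ((P \lor P) \leftrightarrow Q).
    × closes — contains both R and \lnot R.
  branch 2 (add R):
    × closes — contains both R and \lnot R.
All 2 branches close.
Every branch closed; the formula is unsatisfiable.

Unsatisfiable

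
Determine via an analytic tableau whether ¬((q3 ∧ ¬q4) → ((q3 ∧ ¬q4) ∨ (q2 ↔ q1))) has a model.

Unsatisfiable

Initial set: {T ¬((q3 ∧ ¬q4) → ((q3 ∧ ¬q4) ∨ (q2 ↔ q1)))}.
T ¬((q3 ∧ ¬q4) → ((q3 ∧ ¬q4) ∨ (q2 ↔ q1))): α-rule — add T (q3 ∧ ¬q4), F ((q3 ∧ ¬q4) ∨ (q2 ↔ q1)).
T (q3 ∧ ¬q4): α-rule — add T q3, T ¬q4.
F ((q3 ∧ ¬q4) ∨ (q2 ↔ q1)): α-rule — add F (q3 ∧ ¬q4), F (q2 ↔ q1).
F (q3 ∧ ¬q4): β-rule — branch into F q3  //  F ¬q4.
  branch 1 (add F q3):
    × closes — contains both q3 and ¬q3.
  branch 2 (add F ¬q4):
    × closes — contains both q4 and ¬q4.
All 2 branches close.
Every branch closed; the formula is unsatisfiable.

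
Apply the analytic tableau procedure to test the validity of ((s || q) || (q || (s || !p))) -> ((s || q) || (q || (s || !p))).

Assume the negation and expand:
Initial set: {F (((s || q) || (q || (s || !p))) -> ((s || q) || (q || (s || !p))))}.
F (((s || q) || (q || (s || !p))) -> ((s || q) || (q || (s || !p)))): α-rule — add T ((s || q) || (q || (s || !p))), F ((s || q) || (q || (s || !p))).
F ((s || q) || (q || (s || !p))): α-rule — add F (s || q), F (q || (s || !p)).
F (s || q): α-rule — add F s, F q.
F (q || (s || !p)): α-rule — add F q, F (s || !p).
F (s || !p): α-rule — add F s, F !p.
T ((s || q) || (q || (s || !p))): β-rule — branch into T (s || q)  //  T (q || (s || !p)).
  branch 1 (add T (s || q)):
    T (s || q): β-rule — branch into T s  //  T q.
      branch 1.1 (add T s):
        × closes — contains both s and !s.
      branch 1.2 (add T q):
        × closes — contains both q and !q.
  branch 2 (add T (q || (s || !p))):
    T (q || (s || !p)): β-rule — branch into T q  //  T (s || !p).
      branch 2.1 (add T q):
        × closes — contains both q and !q.
      branch 2.2 (add T (s || !p)):
        T (s || !p): β-rule — branch into T s  //  T !p.
          branch 2.2.1 (add T s):
            × closes — contains both s and !s.
          branch 2.2.2 (add T !p):
            × closes — contains both p and !p.
All 5 branches close.
Every branch closed, so the negation is unsatisfiable and the formula is valid.

Valid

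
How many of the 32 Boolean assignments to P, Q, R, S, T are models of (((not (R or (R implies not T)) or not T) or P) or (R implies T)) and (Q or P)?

Initial set: {T ((((not (R or (R implies not T)) or not T) or P) or (R implies T)) and (Q or P))}.
T ((((not (R or (R implies not T)) or not T) or P) or (R implies T)) and (Q or P)): α-rule — add T (((not (R or (R implies not T)) or not T) or P) or (R implies T)), T (Q or P).
T (((not (R or (R implies not T)) or not T) or P) or (R implies T)): β-rule — branch into T ((not (R or (R implies not T)) or not T) or P)  //  T (R implies T).
  branch 1 (add T ((not (R or (R implies not T)) or not T) or P)):
    T (Q or P): β-rule — branch into T Q  //  T P.
      branch 1.1 (add T Q):
        T ((not (R or (R implies not T)) or not T) or P): β-rule — branch into T (not (R or (R implies not T)) or not T)  //  T P.
          branch 1.1.1 (add T (not (R or (R implies not T)) or not T)):
            T (not (R or (R implies not T)) or not T): β-rule — branch into T not (R or (R implies not T))  //  T not T.
              branch 1.1.1.1 (add T not (R or (R implies not T))):
                T not (R or (R implies not T)): α-rule — add F R, F (R implies not T).
                F (R implies not T): α-rule — add T R, F not T.
                × closes — contains both R and not R.
              branch 1.1.1.2 (add T not T):
                ○ open, literals {Q=T, T=F}.
          branch 1.1.2 (add T P):
            ○ open, literals {P=T, Q=T}.
      branch 1.2 (add T P):
        T ((not (R or (R implies not T)) or not T) or P): β-rule — branch into T (not (R or (R implies not T)) or not T)  //  T P.
          branch 1.2.1 (add T (not (R or (R implies not T)) or not T)):
            T (not (R or (R implies not T)) or not T): β-rule — branch into T not (R or (R implies not T))  //  T not T.
              branch 1.2.1.1 (add T not (R or (R implies not T))):
                T not (R or (R implies not T)): α-rule — add F R, F (R implies not T).
                F (R implies not T): α-rule — add T R, F not T.
                × closes — contains both R and not R.
              branch 1.2.1.2 (add T not T):
                ○ open, literals {P=T, T=F}.
          branch 1.2.2 (add T P):
            ○ open, literals {P=T}.
  branch 2 (add T (R implies T)):
    T (Q or P): β-rule — branch into T Q  //  T P.
      branch 2.1 (add T Q):
        T (R implies T): β-rule — branch into F R  //  T T.
          branch 2.1.1 (add F R):
            ○ open, literals {Q=T, R=F}.
          branch 2.1.2 (add T T):
            ○ open, literals {Q=T, T=T}.
      branch 2.2 (add T P):
        T (R implies T): β-rule — branch into F R  //  T T.
          branch 2.2.1 (add F R):
            ○ open, literals {P=T, R=F}.
          branch 2.2.2 (add T T):
            ○ open, literals {P=T, T=T}.
2 branches closed, 8 open.
Each open branch fixes some atoms; the unmentioned ones are free. Counting distinct full assignments: branch {Q=T, T=F} (P, R, S) contributes 8 new; branch {P=T, Q=T} (R, S, T) contributes 4 new; branch {P=T, T=F} (Q, R, S) contributes 4 new; branch {P=T} (Q, R, S, T) contributes 4 new; branch {Q=T, R=F} (P, S, T) contributes 2 new; branch {Q=T, T=T} (P, R, S) contributes 2 new; branch {P=T, R=F} (Q, S, T) contributes 0 new; branch {P=T, T=T} (Q, R, S) contributes 0 new. Total: 24.

24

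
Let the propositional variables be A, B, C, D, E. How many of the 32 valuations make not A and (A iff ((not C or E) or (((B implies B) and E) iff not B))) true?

2

Initial set: {(not A and (A iff ((not C or E) or (((B implies B) and E) iff not B))))}.
(not A and (A iff ((not C or E) or (((B implies B) and E) iff not B)))): α-rule — add not A, (A iff ((not C or E) or (((B implies B) and E) iff not B))).
(A iff ((not C or E) or (((B implies B) and E) iff not B))): β-rule — branch into A, ((not C or E) or (((B implies B) and E) iff not B))  //  not A, not ((not C or E) or (((B implies B) and E) iff not B)).
  branch 1 (add A, ((not C or E) or (((B implies B) and E) iff not B))):
    × closes — contains both A and not A.
  branch 2 (add not A, not ((not C or E) or (((B implies B) and E) iff not B))):
    not ((not C or E) or (((B implies B) and E) iff not B)): α-rule — add not (not C or E), not (((B implies B) and E) iff not B).
    not (not C or E): α-rule — add not not C, not E.
    not (((B implies B) and E) iff not B): β-rule — branch into ((B implies B) and E), not not B  //  not ((B implies B) and E), not B.
      branch 2.1 (add ((B implies B) and E), not not B):
        ((B implies B) and E): α-rule — add (B implies B), E.
        × closes — contains both E and not E.
      branch 2.2 (add not ((B implies B) and E), not B):
        not ((B implies B) and E): β-rule — branch into not (B implies B)  //  not E.
          branch 2.2.1 (add not (B implies B)):
            not (B implies B): α-rule — add B, not B.
            × closes — contains both B and not B.
          branch 2.2.2 (add not E):
            ○ open, literals {A=0, B=0, C=1, E=0}.
3 branches closed, 1 open.
Each open branch fixes some atoms; the unmentioned ones are free. Counting distinct full assignments: branch {A=0, B=0, C=1, E=0} (D) contributes 2 new. Total: 2.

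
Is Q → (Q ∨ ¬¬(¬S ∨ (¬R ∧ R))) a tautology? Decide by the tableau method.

Assume the negation and expand:
Initial set: {F (Q → (Q ∨ ¬¬(¬S ∨ (¬R ∧ R))))}.
F (Q → (Q ∨ ¬¬(¬S ∨ (¬R ∧ R)))): α-rule — add T Q, F (Q ∨ ¬¬(¬S ∨ (¬R ∧ R))).
F (Q ∨ ¬¬(¬S ∨ (¬R ∧ R))): α-rule — add F Q, F ¬¬(¬S ∨ (¬R ∧ R)).
× closes — contains both Q and ¬Q.
All 1 branch closes.
Every branch closed, so the negation is unsatisfiable and the formula is valid.

Valid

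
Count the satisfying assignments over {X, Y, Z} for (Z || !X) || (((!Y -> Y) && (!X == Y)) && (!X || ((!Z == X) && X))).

Initial set: {((Z || !X) || (((!Y -> Y) && (!X == Y)) && (!X || ((!Z == X) && X))))}.
((Z || !X) || (((!Y -> Y) && (!X == Y)) && (!X || ((!Z == X) && X)))): β-rule — branch into (Z || !X)  //  (((!Y -> Y) && (!X == Y)) && (!X || ((!Z == X) && X))).
  branch 1 (add (Z || !X)):
    (Z || !X): β-rule — branch into Z  //  !X.
      branch 1.1 (add Z):
        ○ open, literals {Z=true}.
      branch 1.2 (add !X):
        ○ open, literals {X=false}.
  branch 2 (add (((!Y -> Y) && (!X == Y)) && (!X || ((!Z == X) && X)))):
    (((!Y -> Y) && (!X == Y)) && (!X || ((!Z == X) && X))): α-rule — add ((!Y -> Y) && (!X == Y)), (!X || ((!Z == X) && X)).
    ((!Y -> Y) && (!X == Y)): α-rule — add (!Y -> Y), (!X == Y).
    (!X || ((!Z == X) && X)): β-rule — branch into !X  //  ((!Z == X) && X).
      branch 2.1 (add !X):
        (!Y -> Y): β-rule — branch into !!Y  //  Y.
          branch 2.1.1 (add !!Y):
            (!X == Y): β-rule — branch into !X, Y  //  !!X, !Y.
              branch 2.1.1.1 (add !X, Y):
                ○ open, literals {X=false, Y=true}.
              branch 2.1.1.2 (add !!X, !Y):
                × closes — contains both X and !X.
          branch 2.1.2 (add Y):
            (!X == Y): β-rule — branch into !X, Y  //  !!X, !Y.
              branch 2.1.2.1 (add !X, Y):
                ○ open, literals {X=false, Y=true}.
              branch 2.1.2.2 (add !!X, !Y):
                × closes — contains both X and !X.
      branch 2.2 (add ((!Z == X) && X)):
        ((!Z == X) && X): α-rule — add (!Z == X), X.
        (!Y -> Y): β-rule — branch into !!Y  //  Y.
          branch 2.2.1 (add !!Y):
            (!X == Y): β-rule — branch into !X, Y  //  !!X, !Y.
              branch 2.2.1.1 (add !X, Y):
                × closes — contains both X and !X.
              branch 2.2.1.2 (add !!X, !Y):
                × closes — contains both Y and !Y.
          branch 2.2.2 (add Y):
            (!X == Y): β-rule — branch into !X, Y  //  !!X, !Y.
              branch 2.2.2.1 (add !X, Y):
                × closes — contains both X and !X.
              branch 2.2.2.2 (add !!X, !Y):
                × closes — contains both Y and !Y.
6 branches closed, 4 open.
Each open branch fixes some atoms; the unmentioned ones are free. Counting distinct full assignments: branch {Z=true} (X, Y) contributes 4 new; branch {X=false} (Y, Z) contributes 2 new; branch {X=false, Y=true} (Z) contributes 0 new; branch {X=false, Y=true} (Z) contributes 0 new. Total: 6.

6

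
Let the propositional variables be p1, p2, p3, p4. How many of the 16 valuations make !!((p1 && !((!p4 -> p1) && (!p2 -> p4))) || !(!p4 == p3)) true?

Initial set: {!!((p1 && !((!p4 -> p1) && (!p2 -> p4))) || !(!p4 == p3))}.
!!((p1 && !((!p4 -> p1) && (!p2 -> p4))) || !(!p4 == p3)): drop double negation, giving ((p1 && !((!p4 -> p1) && (!p2 -> p4))) || !(!p4 == p3)).
((p1 && !((!p4 -> p1) && (!p2 -> p4))) || !(!p4 == p3)): β-rule — branch into (p1 && !((!p4 -> p1) && (!p2 -> p4)))  //  !(!p4 == p3).
  branch 1 (add (p1 && !((!p4 -> p1) && (!p2 -> p4)))):
    (p1 && !((!p4 -> p1) && (!p2 -> p4))): α-rule — add p1, !((!p4 -> p1) && (!p2 -> p4)).
    !((!p4 -> p1) && (!p2 -> p4)): β-rule — branch into !(!p4 -> p1)  //  !(!p2 -> p4).
      branch 1.1 (add !(!p4 -> p1)):
        !(!p4 -> p1): α-rule — add !p4, !p1.
        × closes — contains both p1 and !p1.
      branch 1.2 (add !(!p2 -> p4)):
        !(!p2 -> p4): α-rule — add !p2, !p4.
        ○ open, literals {p1=true, p2=false, p4=false}.
  branch 2 (add !(!p4 == p3)):
    !(!p4 == p3): β-rule — branch into !p4, !p3  //  !!p4, p3.
      branch 2.1 (add !p4, !p3):
        ○ open, literals {p3=false, p4=false}.
      branch 2.2 (add !!p4, p3):
        ○ open, literals {p3=true, p4=true}.
1 branch closed, 3 open.
Each open branch fixes some atoms; the unmentioned ones are free. Counting distinct full assignments: branch {p1=true, p2=false, p4=false} (p3) contributes 2 new; branch {p3=false, p4=false} (p1, p2) contributes 3 new; branch {p3=true, p4=true} (p1, p2) contributes 4 new. Total: 9.

9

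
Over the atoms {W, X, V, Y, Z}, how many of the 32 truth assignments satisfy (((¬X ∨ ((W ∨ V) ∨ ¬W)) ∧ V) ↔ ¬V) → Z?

32

Initial set: {((((¬X ∨ ((W ∨ V) ∨ ¬W)) ∧ V) ↔ ¬V) → Z)}.
((((¬X ∨ ((W ∨ V) ∨ ¬W)) ∧ V) ↔ ¬V) → Z): β-rule — branch into ¬(((¬X ∨ ((W ∨ V) ∨ ¬W)) ∧ V) ↔ ¬V)  //  Z.
  branch 1 (add ¬(((¬X ∨ ((W ∨ V) ∨ ¬W)) ∧ V) ↔ ¬V)):
    ¬(((¬X ∨ ((W ∨ V) ∨ ¬W)) ∧ V) ↔ ¬V): β-rule — branch into ((¬X ∨ ((W ∨ V) ∨ ¬W)) ∧ V), ¬¬V  //  ¬((¬X ∨ ((W ∨ V) ∨ ¬W)) ∧ V), ¬V.
      branch 1.1 (add ((¬X ∨ ((W ∨ V) ∨ ¬W)) ∧ V), ¬¬V):
        ((¬X ∨ ((W ∨ V) ∨ ¬W)) ∧ V): α-rule — add (¬X ∨ ((W ∨ V) ∨ ¬W)), V.
        (¬X ∨ ((W ∨ V) ∨ ¬W)): β-rule — branch into ¬X  //  ((W ∨ V) ∨ ¬W).
          branch 1.1.1 (add ¬X):
            ○ open, literals {V=true, X=false}.
          branch 1.1.2 (add ((W ∨ V) ∨ ¬W)):
            ((W ∨ V) ∨ ¬W): β-rule — branch into (W ∨ V)  //  ¬W.
              branch 1.1.2.1 (add (W ∨ V)):
                (W ∨ V): β-rule — branch into W  //  V.
                  branch 1.1.2.1.1 (add W):
                    ○ open, literals {V=true, W=true}.
                  branch 1.1.2.1.2 (add V):
                    ○ open, literals {V=true}.
              branch 1.1.2.2 (add ¬W):
                ○ open, literals {V=true, W=false}.
      branch 1.2 (add ¬((¬X ∨ ((W ∨ V) ∨ ¬W)) ∧ V), ¬V):
        ¬((¬X ∨ ((W ∨ V) ∨ ¬W)) ∧ V): β-rule — branch into ¬(¬X ∨ ((W ∨ V) ∨ ¬W))  //  ¬V.
          branch 1.2.1 (add ¬(¬X ∨ ((W ∨ V) ∨ ¬W))):
            ¬(¬X ∨ ((W ∨ V) ∨ ¬W)): α-rule — add ¬¬X, ¬((W ∨ V) ∨ ¬W).
            ¬((W ∨ V) ∨ ¬W): α-rule — add ¬(W ∨ V), ¬¬W.
            ¬(W ∨ V): α-rule — add ¬W, ¬V.
            × closes — contains both W and ¬W.
          branch 1.2.2 (add ¬V):
            ○ open, literals {V=false}.
  branch 2 (add Z):
    ○ open, literals {Z=true}.
1 branch closed, 6 open.
Each open branch fixes some atoms; the unmentioned ones are free. Counting distinct full assignments: branch {V=true, X=false} (W, Y, Z) contributes 8 new; branch {V=true, W=true} (X, Y, Z) contributes 4 new; branch {V=true} (W, X, Y, Z) contributes 4 new; branch {V=true, W=false} (X, Y, Z) contributes 0 new; branch {V=false} (W, X, Y, Z) contributes 16 new; branch {Z=true} (W, X, V, Y) contributes 0 new. Total: 32.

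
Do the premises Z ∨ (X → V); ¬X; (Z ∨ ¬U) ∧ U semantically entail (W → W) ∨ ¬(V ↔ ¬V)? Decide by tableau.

Yes

Initial set: {(Z ∨ (X → V)); ¬X; ((Z ∨ ¬U) ∧ U); ¬((W → W) ∨ ¬(V ↔ ¬V))}.
((Z ∨ ¬U) ∧ U): α-rule — add (Z ∨ ¬U), U.
¬((W → W) ∨ ¬(V ↔ ¬V)): α-rule — add ¬(W → W), ¬¬(V ↔ ¬V).
¬(W → W): α-rule — add W, ¬W.
× closes — contains both W and ¬W.
All 1 branch closes.
Every branch closed, so the premises entail the conclusion.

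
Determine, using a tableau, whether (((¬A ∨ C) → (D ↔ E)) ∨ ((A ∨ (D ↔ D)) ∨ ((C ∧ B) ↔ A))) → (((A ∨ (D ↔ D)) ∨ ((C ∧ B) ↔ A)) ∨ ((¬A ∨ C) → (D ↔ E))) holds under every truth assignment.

Valid

Assume the negation and expand:
Initial set: {¬((((¬A ∨ C) → (D ↔ E)) ∨ ((A ∨ (D ↔ D)) ∨ ((C ∧ B) ↔ A))) → (((A ∨ (D ↔ D)) ∨ ((C ∧ B) ↔ A)) ∨ ((¬A ∨ C) → (D ↔ E))))}.
¬((((¬A ∨ C) → (D ↔ E)) ∨ ((A ∨ (D ↔ D)) ∨ ((C ∧ B) ↔ A))) → (((A ∨ (D ↔ D)) ∨ ((C ∧ B) ↔ A)) ∨ ((¬A ∨ C) → (D ↔ E)))): α-rule — add (((¬A ∨ C) → (D ↔ E)) ∨ ((A ∨ (D ↔ D)) ∨ ((C ∧ B) ↔ A))), ¬(((A ∨ (D ↔ D)) ∨ ((C ∧ B) ↔ A)) ∨ ((¬A ∨ C) → (D ↔ E))).
¬(((A ∨ (D ↔ D)) ∨ ((C ∧ B) ↔ A)) ∨ ((¬A ∨ C) → (D ↔ E))): α-rule — add ¬((A ∨ (D ↔ D)) ∨ ((C ∧ B) ↔ A)), ¬((¬A ∨ C) → (D ↔ E)).
¬((A ∨ (D ↔ D)) ∨ ((C ∧ B) ↔ A)): α-rule — add ¬(A ∨ (D ↔ D)), ¬((C ∧ B) ↔ A).
¬((¬A ∨ C) → (D ↔ E)): α-rule — add (¬A ∨ C), ¬(D ↔ E).
¬(A ∨ (D ↔ D)): α-rule — add ¬A, ¬(D ↔ D).
(((¬A ∨ C) → (D ↔ E)) ∨ ((A ∨ (D ↔ D)) ∨ ((C ∧ B) ↔ A))): β-rule — branch into ((¬A ∨ C) → (D ↔ E))  //  ((A ∨ (D ↔ D)) ∨ ((C ∧ B) ↔ A)).
  branch 1 (add ((¬A ∨ C) → (D ↔ E))):
    ¬((C ∧ B) ↔ A): β-rule — branch into (C ∧ B), ¬A  //  ¬(C ∧ B), A.
      branch 1.1 (add (C ∧ B), ¬A):
        (C ∧ B): α-rule — add C, B.
        (¬A ∨ C): β-rule — branch into ¬A  //  C.
          branch 1.1.1 (add ¬A):
            ¬(D ↔ E): β-rule — branch into D, ¬E  //  ¬D, E.
              branch 1.1.1.1 (add D, ¬E):
                ¬(D ↔ D): β-rule — branch into D, ¬D  //  ¬D, D.
                  branch 1.1.1.1.1 (add D, ¬D):
                    × closes — contains both D and ¬D.
                  branch 1.1.1.1.2 (add ¬D, D):
                    × closes — contains both D and ¬D.
              branch 1.1.1.2 (add ¬D, E):
                ¬(D ↔ D): β-rule — branch into D, ¬D  //  ¬D, D.
                  branch 1.1.1.2.1 (add D, ¬D):
                    × closes — contains both D and ¬D.
                  branch 1.1.1.2.2 (add ¬D, D):
                    × closes — contains both D and ¬D.
          branch 1.1.2 (add C):
            ¬(D ↔ E): β-rule — branch into D, ¬E  //  ¬D, E.
              branch 1.1.2.1 (add D, ¬E):
                ¬(D ↔ D): β-rule — branch into D, ¬D  //  ¬D, D.
                  branch 1.1.2.1.1 (add D, ¬D):
                    × closes — contains both D and ¬D.
                  branch 1.1.2.1.2 (add ¬D, D):
                    × closes — contains both D and ¬D.
              branch 1.1.2.2 (add ¬D, E):
                ¬(D ↔ D): β-rule — branch into D, ¬D  //  ¬D, D.
                  branch 1.1.2.2.1 (add D, ¬D):
                    × closes — contains both D and ¬D.
                  branch 1.1.2.2.2 (add ¬D, D):
                    × closes — contains both D and ¬D.
      branch 1.2 (add ¬(C ∧ B), A):
        × closes — contains both A and ¬A.
  branch 2 (add ((A ∨ (D ↔ D)) ∨ ((C ∧ B) ↔ A))):
    ¬((C ∧ B) ↔ A): β-rule — branch into (C ∧ B), ¬A  //  ¬(C ∧ B), A.
      branch 2.1 (add (C ∧ B), ¬A):
        (C ∧ B): α-rule — add C, B.
        (¬A ∨ C): β-rule — branch into ¬A  //  C.
          branch 2.1.1 (add ¬A):
            ¬(D ↔ E): β-rule — branch into D, ¬E  //  ¬D, E.
              branch 2.1.1.1 (add D, ¬E):
                ¬(D ↔ D): β-rule — branch into D, ¬D  //  ¬D, D.
                  branch 2.1.1.1.1 (add D, ¬D):
                    × closes — contains both D and ¬D.
                  branch 2.1.1.1.2 (add ¬D, D):
                    × closes — contains both D and ¬D.
              branch 2.1.1.2 (add ¬D, E):
                ¬(D ↔ D): β-rule — branch into D, ¬D  //  ¬D, D.
                  branch 2.1.1.2.1 (add D, ¬D):
                    × closes — contains both D and ¬D.
                  branch 2.1.1.2.2 (add ¬D, D):
                    × closes — contains both D and ¬D.
          branch 2.1.2 (add C):
            ¬(D ↔ E): β-rule — branch into D, ¬E  //  ¬D, E.
              branch 2.1.2.1 (add D, ¬E):
                ¬(D ↔ D): β-rule — branch into D, ¬D  //  ¬D, D.
                  branch 2.1.2.1.1 (add D, ¬D):
                    × closes — contains both D and ¬D.
                  branch 2.1.2.1.2 (add ¬D, D):
                    × closes — contains both D and ¬D.
              branch 2.1.2.2 (add ¬D, E):
                ¬(D ↔ D): β-rule — branch into D, ¬D  //  ¬D, D.
                  branch 2.1.2.2.1 (add D, ¬D):
                    × closes — contains both D and ¬D.
                  branch 2.1.2.2.2 (add ¬D, D):
                    × closes — contains both D and ¬D.
      branch 2.2 (add ¬(C ∧ B), A):
        × closes — contains both A and ¬A.
All 18 branches close.
Every branch closed, so the negation is unsatisfiable and the formula is valid.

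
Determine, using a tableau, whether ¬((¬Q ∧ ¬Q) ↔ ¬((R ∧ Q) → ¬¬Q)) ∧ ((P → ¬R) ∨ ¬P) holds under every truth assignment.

Assume the negation and expand:
Initial set: {¬(¬((¬Q ∧ ¬Q) ↔ ¬((R ∧ Q) → ¬¬Q)) ∧ ((P → ¬R) ∨ ¬P))}.
¬(¬((¬Q ∧ ¬Q) ↔ ¬((R ∧ Q) → ¬¬Q)) ∧ ((P → ¬R) ∨ ¬P)): β-rule — branch into ¬¬((¬Q ∧ ¬Q) ↔ ¬((R ∧ Q) → ¬¬Q))  //  ¬((P → ¬R) ∨ ¬P).
  branch 1 (add ¬¬((¬Q ∧ ¬Q) ↔ ¬((R ∧ Q) → ¬¬Q))):
    ¬¬((¬Q ∧ ¬Q) ↔ ¬((R ∧ Q) → ¬¬Q)): β-rule — branch into (¬Q ∧ ¬Q), ¬((R ∧ Q) → ¬¬Q)  //  ¬(¬Q ∧ ¬Q), ¬¬((R ∧ Q) → ¬¬Q).
      branch 1.1 (add (¬Q ∧ ¬Q), ¬((R ∧ Q) → ¬¬Q)):
        (¬Q ∧ ¬Q): α-rule — add ¬Q, ¬Q.
        ¬((R ∧ Q) → ¬¬Q): α-rule — add (R ∧ Q), ¬¬¬Q.
        (R ∧ Q): α-rule — add R, Q.
        × closes — contains both Q and ¬Q.
      branch 1.2 (add ¬(¬Q ∧ ¬Q), ¬¬((R ∧ Q) → ¬¬Q)):
        ¬(¬Q ∧ ¬Q): β-rule — branch into ¬¬Q  //  ¬¬Q.
          branch 1.2.1 (add ¬¬Q):
            ¬¬((R ∧ Q) → ¬¬Q): β-rule — branch into ¬(R ∧ Q)  //  ¬¬Q.
              branch 1.2.1.1 (add ¬(R ∧ Q)):
                ¬(R ∧ Q): β-rule — branch into ¬R  //  ¬Q.
                  branch 1.2.1.1.1 (add ¬R):
                    ○ open, literals {Q=1, R=0}.
                  branch 1.2.1.1.2 (add ¬Q):
                    × closes — contains both Q and ¬Q.
              branch 1.2.1.2 (add ¬¬Q):
                ¬¬Q: drop double negation, giving Q.
                ○ open, literals {Q=1}.
          branch 1.2.2 (add ¬¬Q):
            ¬¬((R ∧ Q) → ¬¬Q): β-rule — branch into ¬(R ∧ Q)  //  ¬¬Q.
              branch 1.2.2.1 (add ¬(R ∧ Q)):
                ¬(R ∧ Q): β-rule — branch into ¬R  //  ¬Q.
                  branch 1.2.2.1.1 (add ¬R):
                    ○ open, literals {Q=1, R=0}.
                  branch 1.2.2.1.2 (add ¬Q):
                    × closes — contains both Q and ¬Q.
              branch 1.2.2.2 (add ¬¬Q):
                ¬¬Q: drop double negation, giving Q.
                ○ open, literals {Q=1}.
  branch 2 (add ¬((P → ¬R) ∨ ¬P)):
    ¬((P → ¬R) ∨ ¬P): α-rule — add ¬(P → ¬R), ¬¬P.
    ¬(P → ¬R): α-rule — add P, ¬¬R.
    ○ open, literals {P=1, R=1}.
3 branches closed, 5 open.
An open branch gives a countermodel: Q=1, R=0 (unmentioned atoms arbitrary); under it the original formula is false.

Not valid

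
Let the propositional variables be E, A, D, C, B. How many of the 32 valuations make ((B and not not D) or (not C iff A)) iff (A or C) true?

Initial set: {(((B and not not D) or (not C iff A)) iff (A or C))}.
(((B and not not D) or (not C iff A)) iff (A or C)): β-rule — branch into ((B and not not D) or (not C iff A)), (A or C)  //  not ((B and not not D) or (not C iff A)), not (A or C).
  branch 1 (add ((B and not not D) or (not C iff A)), (A or C)):
    ((B and not not D) or (not C iff A)): β-rule — branch into (B and not not D)  //  (not C iff A).
      branch 1.1 (add (B and not not D)):
        (B and not not D): α-rule — add B, not not D.
        not not D: drop double negation, giving D.
        (A or C): β-rule — branch into A  //  C.
          branch 1.1.1 (add A):
            ○ open, literals {A=T, B=T, D=T}.
          branch 1.1.2 (add C):
            ○ open, literals {B=T, C=T, D=T}.
      branch 1.2 (add (not C iff A)):
        (A or C): β-rule — branch into A  //  C.
          branch 1.2.1 (add A):
            (not C iff A): β-rule — branch into not C, A  //  not not C, not A.
              branch 1.2.1.1 (add not C, A):
                ○ open, literals {A=T, C=F}.
              branch 1.2.1.2 (add not not C, not A):
                × closes — contains both A and not A.
          branch 1.2.2 (add C):
            (not C iff A): β-rule — branch into not C, A  //  not not C, not A.
              branch 1.2.2.1 (add not C, A):
                × closes — contains both C and not C.
              branch 1.2.2.2 (add not not C, not A):
                ○ open, literals {A=F, C=T}.
  branch 2 (add not ((B and not not D) or (not C iff A)), not (A or C)):
    not ((B and not not D) or (not C iff A)): α-rule — add not (B and not not D), not (not C iff A).
    not (A or C): α-rule — add not A, not C.
    not (B and not not D): β-rule — branch into not B  //  not not not D.
      branch 2.1 (add not B):
        not (not C iff A): β-rule — branch into not C, not A  //  not not C, A.
          branch 2.1.1 (add not C, not A):
            ○ open, literals {A=F, B=F, C=F}.
          branch 2.1.2 (add not not C, A):
            × closes — contains both C and not C.
      branch 2.2 (add not not not D):
        not not not D: drop double negation, giving not D.
        not (not C iff A): β-rule — branch into not C, not A  //  not not C, A.
          branch 2.2.1 (add not C, not A):
            ○ open, literals {A=F, C=F, D=F}.
          branch 2.2.2 (add not not C, A):
            × closes — contains both C and not C.
4 branches closed, 6 open.
Each open branch fixes some atoms; the unmentioned ones are free. Counting distinct full assignments: branch {A=T, B=T, D=T} (E, C) contributes 4 new; branch {B=T, C=T, D=T} (E, A) contributes 2 new; branch {A=T, C=F} (E, D, B) contributes 6 new; branch {A=F, C=T} (E, D, B) contributes 6 new; branch {A=F, B=F, C=F} (E, D) contributes 4 new; branch {A=F, C=F, D=F} (E, B) contributes 2 new. Total: 24.

24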